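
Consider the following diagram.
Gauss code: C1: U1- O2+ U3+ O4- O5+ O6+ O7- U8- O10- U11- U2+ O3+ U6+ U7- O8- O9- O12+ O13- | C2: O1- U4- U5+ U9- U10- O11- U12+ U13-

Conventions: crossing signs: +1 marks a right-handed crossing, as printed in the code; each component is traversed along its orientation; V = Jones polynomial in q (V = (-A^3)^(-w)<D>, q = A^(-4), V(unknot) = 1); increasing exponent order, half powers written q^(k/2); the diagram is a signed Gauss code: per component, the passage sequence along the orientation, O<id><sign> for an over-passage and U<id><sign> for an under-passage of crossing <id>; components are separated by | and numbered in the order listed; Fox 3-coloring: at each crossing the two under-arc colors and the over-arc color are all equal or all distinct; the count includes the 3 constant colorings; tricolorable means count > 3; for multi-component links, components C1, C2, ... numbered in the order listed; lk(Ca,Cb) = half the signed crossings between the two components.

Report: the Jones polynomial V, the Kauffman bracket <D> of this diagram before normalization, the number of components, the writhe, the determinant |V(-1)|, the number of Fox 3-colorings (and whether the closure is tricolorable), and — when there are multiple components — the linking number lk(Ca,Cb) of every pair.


V = -q^(-9/2) - q^(-5/2) + q^(-3/2) - q^(-1/2)
<D> = A^-7 - A^-3 + A + A^9 (w = -3)
2 components over 13 crossings, w = -3
lk(C1,C2): -2
3 Fox colorings among 3^13, |V(-1)| = 4: not tricolorable
why: det 4 = |V(-1)|; not divisible by 3, so not tricolorable


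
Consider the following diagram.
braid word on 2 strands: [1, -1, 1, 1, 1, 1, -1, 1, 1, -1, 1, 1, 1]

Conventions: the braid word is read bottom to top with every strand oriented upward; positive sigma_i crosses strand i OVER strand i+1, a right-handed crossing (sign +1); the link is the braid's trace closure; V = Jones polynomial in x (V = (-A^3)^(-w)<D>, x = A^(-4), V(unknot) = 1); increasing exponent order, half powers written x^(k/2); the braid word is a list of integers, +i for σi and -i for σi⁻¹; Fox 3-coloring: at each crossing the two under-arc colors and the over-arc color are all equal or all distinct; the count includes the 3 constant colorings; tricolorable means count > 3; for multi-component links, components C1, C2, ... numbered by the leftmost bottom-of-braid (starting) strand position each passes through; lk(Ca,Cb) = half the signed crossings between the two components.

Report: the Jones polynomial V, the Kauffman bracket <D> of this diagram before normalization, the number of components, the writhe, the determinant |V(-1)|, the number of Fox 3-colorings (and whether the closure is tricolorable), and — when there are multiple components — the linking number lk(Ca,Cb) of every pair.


V(x) = x^3 + x^5 - x^6 + x^7 - x^8 + x^9 - x^10
bracket: A^-19 - A^-15 + A^-11 - A^-7 + A^-3 - A - A^9, w = +7
1 component, writhe +7, over 13 crossings
det 7, colorings 3 of 3^13 — not tricolorable
observation: |V(-1)| = 7: so not tricolorable, since 3 does not divide 7


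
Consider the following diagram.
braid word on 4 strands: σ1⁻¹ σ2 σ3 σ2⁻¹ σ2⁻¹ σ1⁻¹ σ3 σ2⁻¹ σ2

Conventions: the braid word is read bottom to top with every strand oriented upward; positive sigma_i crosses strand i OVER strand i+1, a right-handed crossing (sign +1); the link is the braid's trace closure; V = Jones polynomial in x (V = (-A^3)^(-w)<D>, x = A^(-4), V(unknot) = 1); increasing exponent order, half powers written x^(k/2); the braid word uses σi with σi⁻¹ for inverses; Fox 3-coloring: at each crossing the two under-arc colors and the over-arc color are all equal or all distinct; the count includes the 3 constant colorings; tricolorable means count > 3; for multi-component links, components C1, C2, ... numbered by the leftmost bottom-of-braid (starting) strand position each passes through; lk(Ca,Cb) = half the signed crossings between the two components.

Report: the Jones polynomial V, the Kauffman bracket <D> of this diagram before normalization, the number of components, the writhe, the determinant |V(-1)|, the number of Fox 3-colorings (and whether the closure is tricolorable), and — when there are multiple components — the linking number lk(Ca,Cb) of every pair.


V = x^-3 + x^-2 + x^-1 + 1
<D> = -A^-3 - A - A^5 - A^9 (w = -1)
3 components over 9 crossings, w = -1
lk(C1,C2): -1
lk(C1,C3) = 0
linking number lk(C2,C3) = 0
9 Fox colorings among 3^9, |V(-1)| = 0: tricolorable
why: free reduction leaves σ1⁻¹ σ2 σ3 σ2⁻¹ σ2⁻¹ σ1⁻¹ σ3 of the original 9 letters


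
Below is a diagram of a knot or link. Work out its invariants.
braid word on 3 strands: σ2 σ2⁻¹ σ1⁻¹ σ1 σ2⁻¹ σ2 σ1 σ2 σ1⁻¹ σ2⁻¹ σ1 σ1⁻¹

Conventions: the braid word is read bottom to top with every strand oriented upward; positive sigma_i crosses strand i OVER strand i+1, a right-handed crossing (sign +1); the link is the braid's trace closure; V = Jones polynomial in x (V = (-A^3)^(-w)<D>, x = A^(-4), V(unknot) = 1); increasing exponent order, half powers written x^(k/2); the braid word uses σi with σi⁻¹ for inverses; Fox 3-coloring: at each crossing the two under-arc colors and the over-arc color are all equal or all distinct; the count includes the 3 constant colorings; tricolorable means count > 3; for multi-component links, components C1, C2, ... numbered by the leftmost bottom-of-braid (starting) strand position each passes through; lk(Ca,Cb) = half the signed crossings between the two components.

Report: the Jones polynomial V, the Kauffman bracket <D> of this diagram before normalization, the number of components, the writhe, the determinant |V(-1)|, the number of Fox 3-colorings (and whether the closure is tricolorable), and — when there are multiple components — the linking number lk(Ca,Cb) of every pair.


V(x) = 1
bracket: 1, w = 0
1 component, writhe 0, over 12 crossings
det 1, colorings 3 of 3^12 — not tricolorable
observation: |V(-1)| = 1: so not tricolorable, since 3 does not divide 1


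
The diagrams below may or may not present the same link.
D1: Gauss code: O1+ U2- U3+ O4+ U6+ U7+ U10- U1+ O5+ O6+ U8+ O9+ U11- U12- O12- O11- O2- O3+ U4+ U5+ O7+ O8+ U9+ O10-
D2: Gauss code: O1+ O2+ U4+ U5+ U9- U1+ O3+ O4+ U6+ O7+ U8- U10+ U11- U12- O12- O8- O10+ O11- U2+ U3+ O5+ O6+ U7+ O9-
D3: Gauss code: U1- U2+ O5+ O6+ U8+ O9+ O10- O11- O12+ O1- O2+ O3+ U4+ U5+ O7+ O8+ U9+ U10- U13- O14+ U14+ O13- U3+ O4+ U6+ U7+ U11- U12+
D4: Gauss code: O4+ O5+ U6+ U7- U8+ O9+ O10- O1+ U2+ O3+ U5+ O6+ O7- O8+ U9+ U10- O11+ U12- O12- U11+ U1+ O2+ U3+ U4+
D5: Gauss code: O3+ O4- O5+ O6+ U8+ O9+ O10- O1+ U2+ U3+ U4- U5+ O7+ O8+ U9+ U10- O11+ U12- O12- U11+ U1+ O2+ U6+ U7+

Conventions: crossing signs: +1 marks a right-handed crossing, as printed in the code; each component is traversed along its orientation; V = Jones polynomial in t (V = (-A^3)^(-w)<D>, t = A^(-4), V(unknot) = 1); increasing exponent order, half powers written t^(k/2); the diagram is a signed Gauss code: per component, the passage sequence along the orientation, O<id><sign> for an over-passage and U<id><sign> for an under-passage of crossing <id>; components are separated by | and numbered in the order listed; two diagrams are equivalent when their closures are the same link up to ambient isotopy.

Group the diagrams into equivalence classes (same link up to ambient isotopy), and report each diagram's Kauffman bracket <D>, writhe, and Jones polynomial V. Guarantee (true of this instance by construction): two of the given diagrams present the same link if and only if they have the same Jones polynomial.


equivalence classes: {D1, D2, D3, D4, D5}
D1 (bracket -A^-16 + A^-12 - A^-8 + A^-4 + A^4; 12 crossings at w = +4): V = t^2 + t^4 - t^5 + t^6 - t^7
D2 (bracket -A^-16 + A^-12 - A^-8 + A^-4 + A^4; 12 crossings at w = +4): V = t^2 + t^4 - t^5 + t^6 - t^7
V(D3) = t^2 + t^4 - t^5 + t^6 - t^7  [14 crossings, <D> = -A^-10 + A^-6 - A^-2 + A^2 + A^10, w = +6]
D4 (bracket -A^-10 + A^-6 - A^-2 + A^2 + A^10; 12 crossings at w = +6): V = t^2 + t^4 - t^5 + t^6 - t^7
V(D5) = t^2 + t^4 - t^5 + t^6 - t^7  (w +6, c 12, <D> = -A^-10 + A^-6 - A^-2 + A^2 + A^10)
key observation: one V(t) for all 5 diagrams — one class (guaranteed)


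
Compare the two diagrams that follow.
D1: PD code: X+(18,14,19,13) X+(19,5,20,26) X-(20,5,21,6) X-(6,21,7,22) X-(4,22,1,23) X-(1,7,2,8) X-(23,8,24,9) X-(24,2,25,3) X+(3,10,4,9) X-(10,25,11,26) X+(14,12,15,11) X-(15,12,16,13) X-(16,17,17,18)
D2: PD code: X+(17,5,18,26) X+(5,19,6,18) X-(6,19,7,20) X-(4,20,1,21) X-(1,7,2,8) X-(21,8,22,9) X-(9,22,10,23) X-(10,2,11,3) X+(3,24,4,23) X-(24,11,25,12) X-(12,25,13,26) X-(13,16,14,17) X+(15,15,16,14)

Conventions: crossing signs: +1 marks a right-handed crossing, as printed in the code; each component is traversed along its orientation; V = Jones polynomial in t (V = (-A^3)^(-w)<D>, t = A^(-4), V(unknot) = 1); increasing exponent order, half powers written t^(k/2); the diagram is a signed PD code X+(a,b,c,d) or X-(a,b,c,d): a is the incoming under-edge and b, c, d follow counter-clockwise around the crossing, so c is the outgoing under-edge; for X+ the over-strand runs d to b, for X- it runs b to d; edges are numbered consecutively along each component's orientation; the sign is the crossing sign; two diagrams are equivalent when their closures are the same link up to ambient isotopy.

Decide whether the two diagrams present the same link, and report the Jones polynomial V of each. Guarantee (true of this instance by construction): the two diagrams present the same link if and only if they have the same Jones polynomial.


equivalent: yes
D1 (bracket A^-9 + 2A^-1 - A^3 + A^7 - A^11; 13 crossings at w = -5): V = t^(-13/2) - t^(-11/2) + t^(-9/2) - 2t^(-7/2) - t^(-3/2)
D2 (bracket A^-9 + 2A^-1 - A^3 + A^7 - A^11; 13 crossings at w = -5): V = t^(-13/2) - t^(-11/2) + t^(-9/2) - 2t^(-7/2) - t^(-3/2)
key observation: one V(t) for all 2 diagrams — one class (guaranteed)


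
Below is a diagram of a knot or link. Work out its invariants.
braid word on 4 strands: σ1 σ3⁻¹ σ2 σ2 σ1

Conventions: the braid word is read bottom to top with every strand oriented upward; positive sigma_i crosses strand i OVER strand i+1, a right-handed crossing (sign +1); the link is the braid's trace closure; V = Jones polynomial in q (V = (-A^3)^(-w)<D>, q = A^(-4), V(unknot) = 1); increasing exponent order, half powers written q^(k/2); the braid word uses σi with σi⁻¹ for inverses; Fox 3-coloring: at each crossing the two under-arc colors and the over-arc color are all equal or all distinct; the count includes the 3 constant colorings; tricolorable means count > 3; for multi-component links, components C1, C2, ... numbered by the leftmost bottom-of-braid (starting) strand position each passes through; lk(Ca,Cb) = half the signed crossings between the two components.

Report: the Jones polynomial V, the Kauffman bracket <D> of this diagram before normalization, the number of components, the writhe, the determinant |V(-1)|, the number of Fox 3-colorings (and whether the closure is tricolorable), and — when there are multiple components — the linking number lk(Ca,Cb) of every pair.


Jones polynomial: V(q) = q + 2q^3 + q^5
<D> = -A^-11 - 2A^-3 - A^5; writhe +3
components 3, writhe +3 (5 crossings)
linking number lk(C1,C2) = +1
lk(C1,C3): +1
lk(C2,C3) = 0
3-colorings: 3 of 3^5, det 4 — not tricolorable
note: w = +3 (over 5 crossings) is diagram-only; (-A^3)^(-3) removes it from V


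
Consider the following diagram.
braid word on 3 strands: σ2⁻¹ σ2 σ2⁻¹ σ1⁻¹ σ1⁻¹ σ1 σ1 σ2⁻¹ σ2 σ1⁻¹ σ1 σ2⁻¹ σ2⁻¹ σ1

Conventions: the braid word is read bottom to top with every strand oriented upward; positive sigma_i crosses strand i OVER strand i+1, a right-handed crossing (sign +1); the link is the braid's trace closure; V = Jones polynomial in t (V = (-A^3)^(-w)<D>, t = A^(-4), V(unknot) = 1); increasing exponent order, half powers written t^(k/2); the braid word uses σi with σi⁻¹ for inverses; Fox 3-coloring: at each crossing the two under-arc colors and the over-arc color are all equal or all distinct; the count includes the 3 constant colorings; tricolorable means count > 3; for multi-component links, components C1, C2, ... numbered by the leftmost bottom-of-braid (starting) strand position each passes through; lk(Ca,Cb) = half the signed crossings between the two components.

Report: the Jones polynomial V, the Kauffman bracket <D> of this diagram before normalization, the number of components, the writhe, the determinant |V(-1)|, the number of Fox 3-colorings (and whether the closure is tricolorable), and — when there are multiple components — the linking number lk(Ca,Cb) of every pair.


V = -t^-4 + t^-3 + t^-1
<D> = A^-2 + A^6 - A^10 (w = -2)
1 component over 14 crossings, w = -2
9 Fox colorings among 3^14, |V(-1)| = 3: tricolorable
why: the word shrinks to σ2⁻¹ σ2⁻¹ σ2⁻¹ σ1 after cancelling


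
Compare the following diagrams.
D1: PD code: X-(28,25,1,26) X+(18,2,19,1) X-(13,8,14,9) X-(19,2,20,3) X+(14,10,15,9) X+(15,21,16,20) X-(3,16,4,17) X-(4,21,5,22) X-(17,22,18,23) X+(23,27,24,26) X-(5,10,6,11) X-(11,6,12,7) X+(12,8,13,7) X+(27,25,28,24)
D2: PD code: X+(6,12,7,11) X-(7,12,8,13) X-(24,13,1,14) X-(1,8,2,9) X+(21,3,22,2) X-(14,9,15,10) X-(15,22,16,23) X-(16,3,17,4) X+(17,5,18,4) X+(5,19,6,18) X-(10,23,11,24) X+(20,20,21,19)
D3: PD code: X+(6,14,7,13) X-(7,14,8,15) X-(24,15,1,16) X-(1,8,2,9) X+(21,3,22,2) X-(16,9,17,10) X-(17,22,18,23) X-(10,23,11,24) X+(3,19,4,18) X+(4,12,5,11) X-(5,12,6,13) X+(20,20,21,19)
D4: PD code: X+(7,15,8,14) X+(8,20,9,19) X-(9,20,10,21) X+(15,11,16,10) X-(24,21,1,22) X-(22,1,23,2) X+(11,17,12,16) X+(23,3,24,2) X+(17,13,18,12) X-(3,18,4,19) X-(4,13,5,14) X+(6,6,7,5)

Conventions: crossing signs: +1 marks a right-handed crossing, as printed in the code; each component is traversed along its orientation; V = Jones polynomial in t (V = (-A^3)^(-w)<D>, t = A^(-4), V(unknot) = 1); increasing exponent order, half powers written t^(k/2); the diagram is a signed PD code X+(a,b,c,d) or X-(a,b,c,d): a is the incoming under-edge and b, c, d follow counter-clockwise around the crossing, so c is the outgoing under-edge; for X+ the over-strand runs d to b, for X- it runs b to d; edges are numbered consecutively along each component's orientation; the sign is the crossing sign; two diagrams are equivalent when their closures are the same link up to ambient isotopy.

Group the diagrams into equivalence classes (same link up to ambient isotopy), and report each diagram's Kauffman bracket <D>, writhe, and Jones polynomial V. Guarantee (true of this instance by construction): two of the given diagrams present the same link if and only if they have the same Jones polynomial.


classes: {D1} | {D2, D3} | {D4}
V(D1) = 1  [14 crossings, <D> = A^-6, w = -2]
D2 (bracket A^-10 - A^-6 + 2A^-2 - 2A^2 + 2A^6 - 2A^10 + A^14; 12 crossings at w = -2): V = t^-5 - 2t^-4 + 2t^-3 - 2t^-2 + 2t^-1 - 1 + t
V(D3) = t^-5 - 2t^-4 + 2t^-3 - 2t^-2 + 2t^-1 - 1 + t  [12 crossings, <D> = A^-10 - A^-6 + 2A^-2 - 2A^2 + 2A^6 - 2A^10 + A^14, w = -2]
V(D4) = t + t^3 - t^4  (w +2, c 12, <D> = -A^-10 + A^-6 + A^2)
note: V(t) takes 3 values over 4 diagrams, fixing the grouping


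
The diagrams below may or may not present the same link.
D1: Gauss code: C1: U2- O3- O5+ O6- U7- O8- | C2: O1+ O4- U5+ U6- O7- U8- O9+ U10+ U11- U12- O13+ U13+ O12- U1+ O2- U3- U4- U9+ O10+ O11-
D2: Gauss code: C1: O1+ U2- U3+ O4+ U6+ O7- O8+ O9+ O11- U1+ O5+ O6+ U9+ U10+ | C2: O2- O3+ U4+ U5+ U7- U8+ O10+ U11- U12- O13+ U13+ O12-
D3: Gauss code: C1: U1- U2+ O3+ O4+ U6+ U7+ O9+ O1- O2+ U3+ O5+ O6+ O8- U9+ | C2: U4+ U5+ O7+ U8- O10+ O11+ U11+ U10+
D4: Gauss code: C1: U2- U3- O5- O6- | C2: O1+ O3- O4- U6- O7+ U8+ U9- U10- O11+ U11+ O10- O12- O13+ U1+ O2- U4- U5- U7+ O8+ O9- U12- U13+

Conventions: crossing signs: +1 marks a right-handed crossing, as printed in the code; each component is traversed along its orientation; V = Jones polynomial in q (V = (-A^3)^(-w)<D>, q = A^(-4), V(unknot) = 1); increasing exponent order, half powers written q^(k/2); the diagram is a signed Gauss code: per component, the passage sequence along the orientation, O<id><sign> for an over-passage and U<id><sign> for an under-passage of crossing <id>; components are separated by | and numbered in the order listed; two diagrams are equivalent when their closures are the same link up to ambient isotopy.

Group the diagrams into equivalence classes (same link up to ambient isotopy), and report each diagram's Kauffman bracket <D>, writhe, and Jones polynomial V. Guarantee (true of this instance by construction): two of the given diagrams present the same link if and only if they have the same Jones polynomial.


grouping into links: {D1, D4} | {D2, D3}
V(D1) = -q^(-9/2) - q^(-5/2) + q^(-3/2) - q^(-1/2)  (w -3, c 13, <D> = A^-7 - A^-3 + A + A^9)
V(D2) = -q^(3/2) - 2q^(7/2) + q^(9/2) - q^(11/2) + q^(13/2)  (w +5, c 13, <D> = -A^-11 + A^-7 - A^-3 + 2A + A^9)
D3 (bracket -A^-5 + A^-1 - A^3 + 2A^7 + A^15; 11 crossings at w = +7): V = -q^(3/2) - 2q^(7/2) + q^(9/2) - q^(11/2) + q^(13/2)
D4 (bracket A^-7 - A^-3 + A + A^9; 13 crossings at w = -3): V = -q^(-9/2) - q^(-5/2) + q^(-3/2) - q^(-1/2)
key observation: 2 classes among 4 diagrams; unequal V(q) rules out equality


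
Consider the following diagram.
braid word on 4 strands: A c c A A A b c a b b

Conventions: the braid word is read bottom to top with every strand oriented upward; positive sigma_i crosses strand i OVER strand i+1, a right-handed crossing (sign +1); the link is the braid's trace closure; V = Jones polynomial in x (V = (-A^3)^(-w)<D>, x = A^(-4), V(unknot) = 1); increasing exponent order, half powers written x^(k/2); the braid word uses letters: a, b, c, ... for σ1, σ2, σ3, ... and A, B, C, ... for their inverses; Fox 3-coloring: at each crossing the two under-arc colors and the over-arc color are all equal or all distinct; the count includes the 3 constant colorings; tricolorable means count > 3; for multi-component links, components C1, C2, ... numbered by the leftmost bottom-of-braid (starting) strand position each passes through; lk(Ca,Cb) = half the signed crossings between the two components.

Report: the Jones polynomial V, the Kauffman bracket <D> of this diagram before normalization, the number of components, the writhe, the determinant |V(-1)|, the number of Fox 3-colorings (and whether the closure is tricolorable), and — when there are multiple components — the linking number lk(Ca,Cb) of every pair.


Jones polynomial: V(x) = -x^-1 + 2 - x + 2x^2 - x^3 + x^4 - x^5
<D> = A^-11 - A^-7 + A^-3 - 2A + A^5 - 2A^9 + A^13; writhe +3
components 1, writhe +3 (11 crossings)
3-colorings: 9 of 3^11, det 9 — tricolorable
note: |V(-1)| = 9: so tricolorable, since 3 divides 9


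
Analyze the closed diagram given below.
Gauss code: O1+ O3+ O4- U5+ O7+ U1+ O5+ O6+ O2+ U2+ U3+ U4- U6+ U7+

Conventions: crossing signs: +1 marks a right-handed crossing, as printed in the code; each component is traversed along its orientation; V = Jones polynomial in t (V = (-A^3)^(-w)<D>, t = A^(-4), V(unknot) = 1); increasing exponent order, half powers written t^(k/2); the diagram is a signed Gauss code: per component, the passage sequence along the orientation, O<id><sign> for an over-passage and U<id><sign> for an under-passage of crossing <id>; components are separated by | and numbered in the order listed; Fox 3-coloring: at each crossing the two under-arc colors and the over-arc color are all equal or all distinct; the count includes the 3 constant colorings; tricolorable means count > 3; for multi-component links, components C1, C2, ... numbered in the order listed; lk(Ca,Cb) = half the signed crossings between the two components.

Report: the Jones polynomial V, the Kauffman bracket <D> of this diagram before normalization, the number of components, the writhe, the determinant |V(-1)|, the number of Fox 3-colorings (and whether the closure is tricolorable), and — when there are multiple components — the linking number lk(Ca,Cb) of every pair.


V = t + t^3 - t^4
<D> = A^-1 - A^3 - A^11 (w = +5)
1 component over 7 crossings, w = +5
9 Fox colorings among 3^7, |V(-1)| = 3: tricolorable
why: |V(-1)| = 3: so tricolorable, since 3 divides 3


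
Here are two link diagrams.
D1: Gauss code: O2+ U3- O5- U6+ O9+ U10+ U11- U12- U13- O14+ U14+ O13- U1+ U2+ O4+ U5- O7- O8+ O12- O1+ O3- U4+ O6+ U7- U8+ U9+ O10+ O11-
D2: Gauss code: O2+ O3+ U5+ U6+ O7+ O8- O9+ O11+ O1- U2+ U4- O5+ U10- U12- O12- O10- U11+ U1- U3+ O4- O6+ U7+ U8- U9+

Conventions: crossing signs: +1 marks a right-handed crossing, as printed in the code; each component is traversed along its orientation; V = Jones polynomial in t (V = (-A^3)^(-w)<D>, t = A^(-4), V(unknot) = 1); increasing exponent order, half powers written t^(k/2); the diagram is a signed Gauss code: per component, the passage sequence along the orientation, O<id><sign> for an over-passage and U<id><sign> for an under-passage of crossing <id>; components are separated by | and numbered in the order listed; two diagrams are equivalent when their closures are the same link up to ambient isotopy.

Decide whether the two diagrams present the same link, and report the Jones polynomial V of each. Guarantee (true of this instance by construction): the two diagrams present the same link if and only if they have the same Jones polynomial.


equivalent: no
D1 (bracket A^-14 - 2A^-10 + 2A^-6 - 2A^-2 + 2A^2 - A^6 + A^10; 14 crossings at w = +2): V = t^-1 - 1 + 2t - 2t^2 + 2t^3 - 2t^4 + t^5
D2 (bracket -A^-18 + A^-14 - A^-10 + 2A^-6 - A^-2 + A^2; 12 crossings at w = +2): V = t - t^2 + 2t^3 - t^4 + t^5 - t^6
key observation: V(t) takes 2 values over 2 diagrams, fixing the grouping


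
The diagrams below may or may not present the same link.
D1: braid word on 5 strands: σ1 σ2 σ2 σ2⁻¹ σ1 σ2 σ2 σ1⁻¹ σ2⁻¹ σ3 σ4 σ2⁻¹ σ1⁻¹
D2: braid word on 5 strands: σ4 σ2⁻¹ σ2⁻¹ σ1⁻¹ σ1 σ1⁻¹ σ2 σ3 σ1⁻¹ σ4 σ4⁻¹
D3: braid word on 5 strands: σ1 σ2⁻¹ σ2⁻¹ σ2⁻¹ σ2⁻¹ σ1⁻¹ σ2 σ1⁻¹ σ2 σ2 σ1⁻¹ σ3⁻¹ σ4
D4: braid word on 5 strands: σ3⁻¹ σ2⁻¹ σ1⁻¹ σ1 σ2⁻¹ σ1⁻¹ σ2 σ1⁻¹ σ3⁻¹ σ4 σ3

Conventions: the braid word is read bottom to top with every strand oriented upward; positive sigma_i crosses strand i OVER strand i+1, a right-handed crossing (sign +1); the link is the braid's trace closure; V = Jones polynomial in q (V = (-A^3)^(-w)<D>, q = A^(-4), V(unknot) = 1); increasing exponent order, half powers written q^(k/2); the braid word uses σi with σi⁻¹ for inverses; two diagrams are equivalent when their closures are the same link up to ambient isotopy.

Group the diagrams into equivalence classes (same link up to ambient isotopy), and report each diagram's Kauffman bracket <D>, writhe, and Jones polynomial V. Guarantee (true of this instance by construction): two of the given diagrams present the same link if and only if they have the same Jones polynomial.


grouping into links: {D1} | {D2, D3, D4}
V(D1) = -q^(1/2) - q^(5/2)  (w +3, c 13, <D> = A^-1 + A^7)
V(D2) = -q^(-9/2) - q^(-5/2) + q^(-3/2) - q^(-1/2)  (w -1, c 11, <D> = A^-1 - A^3 + A^7 + A^15)
D3 (bracket A^-7 - A^-3 + A + A^9; 13 crossings at w = -3): V = -q^(-9/2) - q^(-5/2) + q^(-3/2) - q^(-1/2)
V(D4) = -q^(-9/2) - q^(-5/2) + q^(-3/2) - q^(-1/2)  (w -3, c 11, <D> = A^-7 - A^-3 + A + A^9)
why: comparing 4 Jones polynomials yields 2 groups


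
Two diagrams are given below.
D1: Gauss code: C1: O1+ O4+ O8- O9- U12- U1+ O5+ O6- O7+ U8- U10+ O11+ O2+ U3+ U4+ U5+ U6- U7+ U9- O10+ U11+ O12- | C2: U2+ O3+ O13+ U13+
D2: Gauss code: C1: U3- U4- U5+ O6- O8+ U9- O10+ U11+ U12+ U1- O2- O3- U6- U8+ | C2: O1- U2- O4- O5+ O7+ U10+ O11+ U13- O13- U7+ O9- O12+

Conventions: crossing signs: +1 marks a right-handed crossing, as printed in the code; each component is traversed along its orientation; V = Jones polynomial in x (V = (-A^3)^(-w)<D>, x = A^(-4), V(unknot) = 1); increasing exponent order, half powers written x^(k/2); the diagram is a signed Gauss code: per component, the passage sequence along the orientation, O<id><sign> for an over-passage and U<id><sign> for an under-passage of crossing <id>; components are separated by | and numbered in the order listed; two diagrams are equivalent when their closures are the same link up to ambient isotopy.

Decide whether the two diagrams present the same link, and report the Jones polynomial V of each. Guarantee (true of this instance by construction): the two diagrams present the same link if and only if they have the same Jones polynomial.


equivalent: no
D1 (bracket -A^-11 + A^-7 - A^-3 + 2A + A^9; 13 crossings at w = +5): V = -x^(3/2) - 2x^(7/2) + x^(9/2) - x^(11/2) + x^(13/2)
D2 (bracket -A^-17 + 2A^-13 - A^-9 + 2A^-5 - A^-1 + A^3; 13 crossings at w = -1): V = -x^(-3/2) + x^(-1/2) - 2x^(1/2) + x^(3/2) - 2x^(5/2) + x^(7/2)
key observation: V(x) takes 2 values over 2 diagrams, fixing the grouping


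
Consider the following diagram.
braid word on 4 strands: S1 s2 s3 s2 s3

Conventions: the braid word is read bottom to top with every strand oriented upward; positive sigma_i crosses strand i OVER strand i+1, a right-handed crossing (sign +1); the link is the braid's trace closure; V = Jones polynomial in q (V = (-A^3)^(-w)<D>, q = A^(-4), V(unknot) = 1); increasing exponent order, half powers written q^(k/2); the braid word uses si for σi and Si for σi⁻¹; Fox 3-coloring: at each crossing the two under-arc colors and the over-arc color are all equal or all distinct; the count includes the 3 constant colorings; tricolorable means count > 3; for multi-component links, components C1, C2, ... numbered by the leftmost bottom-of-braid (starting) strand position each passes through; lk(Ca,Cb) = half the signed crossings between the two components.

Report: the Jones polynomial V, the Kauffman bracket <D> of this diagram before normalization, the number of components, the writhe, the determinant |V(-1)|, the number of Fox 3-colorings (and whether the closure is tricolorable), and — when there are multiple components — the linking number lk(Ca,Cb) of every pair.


V(q) = q + q^3 - q^4
bracket: A^-7 - A^-3 - A^5, w = +3
1 component, writhe +3, over 5 crossings
det 3, colorings 9 of 3^5 — tricolorable
observation: |V(-1)| = 3: so tricolorable, since 3 divides 3


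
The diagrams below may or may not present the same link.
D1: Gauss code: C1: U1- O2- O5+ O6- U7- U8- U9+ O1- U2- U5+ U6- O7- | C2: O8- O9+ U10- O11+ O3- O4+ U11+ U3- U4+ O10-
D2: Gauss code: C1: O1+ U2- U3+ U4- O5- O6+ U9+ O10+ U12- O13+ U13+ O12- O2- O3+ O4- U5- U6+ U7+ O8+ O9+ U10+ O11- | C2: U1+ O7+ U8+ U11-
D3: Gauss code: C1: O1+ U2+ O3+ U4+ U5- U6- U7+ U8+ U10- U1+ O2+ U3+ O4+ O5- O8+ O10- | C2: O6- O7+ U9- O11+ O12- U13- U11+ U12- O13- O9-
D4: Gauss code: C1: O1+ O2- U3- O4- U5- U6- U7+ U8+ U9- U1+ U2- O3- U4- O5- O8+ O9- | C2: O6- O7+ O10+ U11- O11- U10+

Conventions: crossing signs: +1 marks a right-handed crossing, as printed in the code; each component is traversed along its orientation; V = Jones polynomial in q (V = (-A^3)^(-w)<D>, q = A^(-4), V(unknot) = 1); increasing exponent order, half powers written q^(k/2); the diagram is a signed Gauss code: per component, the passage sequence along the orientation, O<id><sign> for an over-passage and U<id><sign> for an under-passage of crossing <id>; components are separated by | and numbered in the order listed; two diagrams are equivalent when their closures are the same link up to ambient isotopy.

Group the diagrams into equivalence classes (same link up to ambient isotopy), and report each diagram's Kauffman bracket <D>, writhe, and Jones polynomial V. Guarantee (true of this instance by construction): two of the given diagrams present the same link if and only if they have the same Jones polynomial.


equivalence classes: {D1, D4} | {D2} | {D3}
D1 (bracket A^-7 + A^-3 + A - A^9; 11 crossings at w = -3): V = q^(-9/2) - q^(-5/2) - q^(-3/2) - q^(-1/2)
D2 (bracket A^-1 + A^7; 13 crossings at w = +3): V = -q^(1/2) - q^(5/2)
D3 (bracket -A^-15 + A^-7 + A^-3 + A; 13 crossings at w = +1): V = -q^(1/2) - q^(3/2) - q^(5/2) + q^(9/2)
D4 (bracket A^-7 + A^-3 + A - A^9; 11 crossings at w = -3): V = q^(-9/2) - q^(-5/2) - q^(-3/2) - q^(-1/2)
observation: 3 classes among 4 diagrams; unequal V(q) rules out equality


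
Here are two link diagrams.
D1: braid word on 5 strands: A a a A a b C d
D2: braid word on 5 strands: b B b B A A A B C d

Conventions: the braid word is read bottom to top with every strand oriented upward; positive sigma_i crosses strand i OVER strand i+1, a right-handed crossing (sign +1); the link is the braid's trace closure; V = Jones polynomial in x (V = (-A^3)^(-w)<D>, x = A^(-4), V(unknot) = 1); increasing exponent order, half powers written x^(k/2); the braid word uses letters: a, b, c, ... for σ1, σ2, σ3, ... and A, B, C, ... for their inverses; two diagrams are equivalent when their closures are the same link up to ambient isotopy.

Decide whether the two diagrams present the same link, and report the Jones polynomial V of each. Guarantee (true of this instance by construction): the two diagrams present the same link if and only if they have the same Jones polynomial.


same link: no
V(D1) = 1  [8 crossings, <D> = A^6, w = +2]
V(D2) = -x^-4 + x^-3 + x^-1  (w -4, c 10, <D> = A^-8 + 1 - A^4)
note: 2 values of V(x) split the 2 diagrams


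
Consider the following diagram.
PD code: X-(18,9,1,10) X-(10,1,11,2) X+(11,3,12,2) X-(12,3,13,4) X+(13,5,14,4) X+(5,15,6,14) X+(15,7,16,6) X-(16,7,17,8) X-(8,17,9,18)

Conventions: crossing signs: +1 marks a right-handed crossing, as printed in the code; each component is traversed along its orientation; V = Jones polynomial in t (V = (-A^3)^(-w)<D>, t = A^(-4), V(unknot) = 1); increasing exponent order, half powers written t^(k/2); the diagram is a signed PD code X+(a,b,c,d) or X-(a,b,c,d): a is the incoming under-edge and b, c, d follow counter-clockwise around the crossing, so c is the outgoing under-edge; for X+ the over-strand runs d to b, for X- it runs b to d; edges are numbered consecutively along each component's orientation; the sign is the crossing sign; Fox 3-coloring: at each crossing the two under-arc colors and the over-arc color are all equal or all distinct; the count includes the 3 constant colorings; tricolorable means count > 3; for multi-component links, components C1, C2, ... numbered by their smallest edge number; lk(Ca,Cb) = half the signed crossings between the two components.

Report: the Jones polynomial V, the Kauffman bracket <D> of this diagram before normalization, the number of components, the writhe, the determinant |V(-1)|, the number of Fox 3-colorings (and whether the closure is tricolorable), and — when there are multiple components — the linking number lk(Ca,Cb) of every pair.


V(t) = 1
bracket: -A^-3, w = -1
1 component, writhe -1, over 9 crossings
det 1, colorings 3 of 3^9 — not tricolorable
observation: w = -1 (over 9 crossings) is diagram-only; (-A^3)^(1) removes it from V


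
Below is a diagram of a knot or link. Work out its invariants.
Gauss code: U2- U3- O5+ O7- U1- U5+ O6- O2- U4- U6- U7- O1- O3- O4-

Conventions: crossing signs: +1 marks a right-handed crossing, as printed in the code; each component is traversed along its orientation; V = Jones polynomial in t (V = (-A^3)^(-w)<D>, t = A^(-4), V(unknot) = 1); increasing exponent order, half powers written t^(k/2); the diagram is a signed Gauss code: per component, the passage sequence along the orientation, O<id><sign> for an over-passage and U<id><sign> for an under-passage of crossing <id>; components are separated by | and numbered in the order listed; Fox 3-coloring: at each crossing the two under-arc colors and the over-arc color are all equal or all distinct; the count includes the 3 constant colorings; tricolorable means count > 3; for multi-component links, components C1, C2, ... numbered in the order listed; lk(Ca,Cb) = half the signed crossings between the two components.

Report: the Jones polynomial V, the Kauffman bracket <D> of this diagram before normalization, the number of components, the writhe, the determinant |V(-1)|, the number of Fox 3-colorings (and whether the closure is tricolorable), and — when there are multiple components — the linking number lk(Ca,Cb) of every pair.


Jones polynomial: V(t) = -t^-6 + t^-5 - t^-4 + 2t^-3 - t^-2 + t^-1
<D> = -A^-11 + A^-7 - 2A^-3 + A - A^5 + A^9; writhe -5
components 1, writhe -5 (7 crossings)
3-colorings: 3 of 3^7, det 7 — not tricolorable
note: w = -5 (over 7 crossings) is diagram-only; (-A^3)^(5) removes it from V


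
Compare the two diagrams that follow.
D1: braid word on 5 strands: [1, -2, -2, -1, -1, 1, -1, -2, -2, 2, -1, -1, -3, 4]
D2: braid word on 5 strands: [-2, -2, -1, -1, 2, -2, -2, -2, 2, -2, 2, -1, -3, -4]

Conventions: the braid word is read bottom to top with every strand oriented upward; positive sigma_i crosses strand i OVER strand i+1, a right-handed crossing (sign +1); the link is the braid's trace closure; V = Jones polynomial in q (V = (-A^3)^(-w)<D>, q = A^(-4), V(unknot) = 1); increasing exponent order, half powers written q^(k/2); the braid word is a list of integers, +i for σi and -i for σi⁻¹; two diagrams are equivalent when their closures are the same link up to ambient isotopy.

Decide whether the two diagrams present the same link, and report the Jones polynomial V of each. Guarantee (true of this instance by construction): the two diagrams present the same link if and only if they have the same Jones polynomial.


equivalent: yes
D1 (bracket A^-10 + A^-2 - A^2 + A^6 - A^10; 14 crossings at w = -6): V = -q^-7 + q^-6 - q^-5 + q^-4 + q^-2
D2 (bracket A^-16 + A^-8 - A^-4 + 1 - A^4; 14 crossings at w = -8): V = -q^-7 + q^-6 - q^-5 + q^-4 + q^-2
key observation: D2 (14 crossings) and D1 (14) are Markov-related braid presentations


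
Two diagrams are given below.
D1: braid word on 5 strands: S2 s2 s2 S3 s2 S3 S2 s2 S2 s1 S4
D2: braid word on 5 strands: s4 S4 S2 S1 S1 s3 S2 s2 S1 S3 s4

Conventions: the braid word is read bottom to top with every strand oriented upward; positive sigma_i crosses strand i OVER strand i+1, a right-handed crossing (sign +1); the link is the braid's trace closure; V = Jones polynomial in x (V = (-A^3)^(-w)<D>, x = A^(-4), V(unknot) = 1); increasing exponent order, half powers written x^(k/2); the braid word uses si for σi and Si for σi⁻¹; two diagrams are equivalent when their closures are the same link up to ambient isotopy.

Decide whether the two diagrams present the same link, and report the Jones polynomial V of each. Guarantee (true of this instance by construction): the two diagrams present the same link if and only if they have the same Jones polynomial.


equivalent: no
D1 (bracket A^-1 + A^7; 11 crossings at w = -1): V = -x^(-5/2) - x^(-1/2)
D2 (bracket A^-7 + A^-3 + A - A^9; 11 crossings at w = -3): V = x^(-9/2) - x^(-5/2) - x^(-3/2) - x^(-1/2)
key observation: V(x) takes 2 values over 2 diagrams, fixing the grouping


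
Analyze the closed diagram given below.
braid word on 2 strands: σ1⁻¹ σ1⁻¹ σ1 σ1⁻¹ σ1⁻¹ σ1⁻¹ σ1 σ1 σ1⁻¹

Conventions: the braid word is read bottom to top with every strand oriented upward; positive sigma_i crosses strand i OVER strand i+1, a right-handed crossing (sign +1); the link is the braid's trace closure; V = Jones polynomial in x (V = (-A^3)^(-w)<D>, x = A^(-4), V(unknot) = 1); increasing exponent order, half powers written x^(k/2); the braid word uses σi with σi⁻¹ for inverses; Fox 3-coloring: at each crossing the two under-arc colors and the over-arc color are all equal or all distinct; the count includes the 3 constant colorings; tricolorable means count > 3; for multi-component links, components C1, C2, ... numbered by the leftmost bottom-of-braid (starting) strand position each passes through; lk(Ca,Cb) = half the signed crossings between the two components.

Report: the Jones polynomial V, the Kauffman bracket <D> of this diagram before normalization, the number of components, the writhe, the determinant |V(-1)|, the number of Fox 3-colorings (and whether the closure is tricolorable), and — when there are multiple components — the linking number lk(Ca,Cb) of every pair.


Jones polynomial: V(x) = -x^-4 + x^-3 + x^-1
<D> = -A^-5 - A^3 + A^7; writhe -3
components 1, writhe -3 (9 crossings)
3-colorings: 9 of 3^9, det 3 — tricolorable
note: the word shrinks to σ1⁻¹ σ1⁻¹ σ1⁻¹ after cancelling


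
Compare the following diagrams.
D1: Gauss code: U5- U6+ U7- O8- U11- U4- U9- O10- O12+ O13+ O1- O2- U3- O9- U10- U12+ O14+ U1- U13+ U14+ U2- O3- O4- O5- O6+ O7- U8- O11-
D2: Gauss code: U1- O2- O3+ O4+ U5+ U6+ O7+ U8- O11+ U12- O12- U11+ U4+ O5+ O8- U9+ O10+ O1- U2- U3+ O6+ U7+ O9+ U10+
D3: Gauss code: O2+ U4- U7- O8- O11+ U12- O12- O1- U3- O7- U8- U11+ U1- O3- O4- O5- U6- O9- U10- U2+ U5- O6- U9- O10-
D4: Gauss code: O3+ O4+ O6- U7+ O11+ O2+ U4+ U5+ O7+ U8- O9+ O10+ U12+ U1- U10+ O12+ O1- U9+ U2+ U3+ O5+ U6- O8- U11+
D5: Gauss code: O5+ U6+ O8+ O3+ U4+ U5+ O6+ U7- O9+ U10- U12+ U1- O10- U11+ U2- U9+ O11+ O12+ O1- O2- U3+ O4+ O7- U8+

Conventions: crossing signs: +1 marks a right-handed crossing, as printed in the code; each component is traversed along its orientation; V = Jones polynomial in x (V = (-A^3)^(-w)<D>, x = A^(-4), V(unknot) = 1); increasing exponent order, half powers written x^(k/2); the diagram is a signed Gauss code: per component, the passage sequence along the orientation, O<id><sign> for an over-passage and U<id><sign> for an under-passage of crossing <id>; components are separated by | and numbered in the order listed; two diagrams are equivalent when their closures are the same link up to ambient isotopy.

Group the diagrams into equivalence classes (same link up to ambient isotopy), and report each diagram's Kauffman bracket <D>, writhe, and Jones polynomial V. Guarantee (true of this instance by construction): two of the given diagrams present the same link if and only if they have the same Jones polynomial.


grouping into links: {D1, D3} | {D2, D4, D5}
V(D1) = x^-8 - 2x^-7 + x^-6 - 2x^-5 + 2x^-4 + x^-2  (w -6, c 14, <D> = A^-10 + 2A^-2 - 2A^2 + A^6 - 2A^10 + A^14)
V(D2) = x - x^2 + 2x^3 - x^4 + x^5 - x^6  (w +4, c 12, <D> = -A^-12 + A^-8 - A^-4 + 2 - A^4 + A^8)
D3 (bracket A^-16 + 2A^-8 - 2A^-4 + 1 - 2A^4 + A^8; 12 crossings at w = -8): V = x^-8 - 2x^-7 + x^-6 - 2x^-5 + 2x^-4 + x^-2
D4 (bracket -A^-6 + A^-2 - A^2 + 2A^6 - A^10 + A^14; 12 crossings at w = +6): V = x - x^2 + 2x^3 - x^4 + x^5 - x^6
V(D5) = x - x^2 + 2x^3 - x^4 + x^5 - x^6  (w +4, c 12, <D> = -A^-12 + A^-8 - A^-4 + 2 - A^4 + A^8)
why: 2 values of V(x) split the 5 diagrams


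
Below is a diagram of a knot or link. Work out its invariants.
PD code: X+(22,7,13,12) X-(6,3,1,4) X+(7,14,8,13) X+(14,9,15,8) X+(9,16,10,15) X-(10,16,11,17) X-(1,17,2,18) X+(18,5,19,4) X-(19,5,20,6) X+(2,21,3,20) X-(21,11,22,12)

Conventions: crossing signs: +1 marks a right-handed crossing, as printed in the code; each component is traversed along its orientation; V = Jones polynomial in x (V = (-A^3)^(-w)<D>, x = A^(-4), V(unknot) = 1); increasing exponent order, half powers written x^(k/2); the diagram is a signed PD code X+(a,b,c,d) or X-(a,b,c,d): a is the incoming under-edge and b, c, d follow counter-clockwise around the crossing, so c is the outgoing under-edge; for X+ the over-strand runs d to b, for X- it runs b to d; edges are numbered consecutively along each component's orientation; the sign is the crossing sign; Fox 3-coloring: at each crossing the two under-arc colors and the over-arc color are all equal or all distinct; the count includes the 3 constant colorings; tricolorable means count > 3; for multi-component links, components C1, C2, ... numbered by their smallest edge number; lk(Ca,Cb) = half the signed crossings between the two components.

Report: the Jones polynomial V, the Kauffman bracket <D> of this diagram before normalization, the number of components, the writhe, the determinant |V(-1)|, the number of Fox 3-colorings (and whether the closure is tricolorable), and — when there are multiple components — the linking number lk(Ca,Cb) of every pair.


Jones polynomial: V(x) = 1 + x + x^2 + x^3
<D> = -A^-9 - A^-5 - A^-1 - A^3; writhe +1
components 3, writhe +1 (11 crossings)
linking number lk(C1,C2) = 0
lk(C1,C3): 0
lk(C2,C3) = +1
3-colorings: 9 of 3^11, det 0 — tricolorable
note: the span of V is 3, within the link bound 11 + 3 - 1
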